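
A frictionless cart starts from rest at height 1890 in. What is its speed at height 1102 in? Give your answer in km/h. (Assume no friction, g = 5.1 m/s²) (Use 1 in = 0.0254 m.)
Convert to SI: h₁−h₂ = 20.0152 m
mgh₁ = mgh₂ + ½mv² ⇒ v = √(2g(h₁−h₂)) = √(2·5.1·20.0152) = 14.2883 m/s = 51.44 km/h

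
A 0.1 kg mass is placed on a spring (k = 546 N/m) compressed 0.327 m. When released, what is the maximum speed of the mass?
½kx² = ½mv² ⇒ v = x√(k/m) = (0.327)√(546/0.1) = 24.16 m/s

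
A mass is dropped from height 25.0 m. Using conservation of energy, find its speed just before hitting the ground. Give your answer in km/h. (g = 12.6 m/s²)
mgh = ½mv² ⇒ v = √(2gh) = √(2·12.6·25.0) = 25.0998 m/s = 90.36 km/h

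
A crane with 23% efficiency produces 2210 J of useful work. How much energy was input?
W_in = W_out/η = 2210/0.23 = 9609 J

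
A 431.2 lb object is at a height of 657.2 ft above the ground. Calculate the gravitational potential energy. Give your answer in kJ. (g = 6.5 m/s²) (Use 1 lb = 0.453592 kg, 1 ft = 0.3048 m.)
Convert to SI: m = 195.589 kg, h = 200.315 m
PE = mgh = (195.589)(6.5)(200.315) = 254665 J = 254.7 kJ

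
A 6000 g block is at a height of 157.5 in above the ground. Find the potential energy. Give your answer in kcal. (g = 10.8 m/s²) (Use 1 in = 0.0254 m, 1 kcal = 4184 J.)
Convert to SI: m = 6.0 kg, h = 4.0005 m
PE = mgh = (6.0)(10.8)(4.0005) = 259.232 J = 0.06196 kcal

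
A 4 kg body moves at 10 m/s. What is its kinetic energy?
KE = ½mv² = ½(4)(10)² = 200.0 J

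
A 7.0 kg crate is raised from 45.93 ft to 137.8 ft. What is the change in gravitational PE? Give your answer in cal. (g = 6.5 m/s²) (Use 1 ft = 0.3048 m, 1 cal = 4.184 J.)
Convert to SI: m = 7.0 kg, Δh = 28.002 m
ΔPE = mgΔh = (7.0)(6.5)(28.002) = 1274.09 J = 304.5 cal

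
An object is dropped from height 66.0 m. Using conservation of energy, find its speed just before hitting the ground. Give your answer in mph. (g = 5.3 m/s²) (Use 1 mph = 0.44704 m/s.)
mgh = ½mv² ⇒ v = √(2gh) = √(2·5.3·66.0) = 26.45 m/s = 59.17 mph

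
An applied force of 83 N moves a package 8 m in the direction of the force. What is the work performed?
W = F·d = (83)(8) = 664.0 J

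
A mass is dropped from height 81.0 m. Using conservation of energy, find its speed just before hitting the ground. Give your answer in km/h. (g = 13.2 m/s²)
mgh = ½mv² ⇒ v = √(2gh) = √(2·13.2·81.0) = 46.2428 m/s = 166.5 km/h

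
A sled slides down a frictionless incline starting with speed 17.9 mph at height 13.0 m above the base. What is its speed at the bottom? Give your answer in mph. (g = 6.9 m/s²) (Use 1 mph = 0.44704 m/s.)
Convert to SI: v₀ = 8.00202 m/s, h = 13.0 m
½mv₀² + mgh = ½mv² ⇒ v = √(v₀² + 2gh) = √(8.00202² + 2·6.9·13.0) = 15.6023 m/s = 34.9 mph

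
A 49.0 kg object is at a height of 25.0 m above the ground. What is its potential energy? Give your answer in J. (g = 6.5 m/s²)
PE = mgh = (49.0)(6.5)(25.0) = 7963 J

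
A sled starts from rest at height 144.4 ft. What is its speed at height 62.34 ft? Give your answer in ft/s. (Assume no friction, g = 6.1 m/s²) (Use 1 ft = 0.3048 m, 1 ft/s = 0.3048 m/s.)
Convert to SI: h₁−h₂ = 25.0119 m
mgh₁ = mgh₂ + ½mv² ⇒ v = √(2g(h₁−h₂)) = √(2·6.1·25.0119) = 17.4684 m/s = 57.31 ft/s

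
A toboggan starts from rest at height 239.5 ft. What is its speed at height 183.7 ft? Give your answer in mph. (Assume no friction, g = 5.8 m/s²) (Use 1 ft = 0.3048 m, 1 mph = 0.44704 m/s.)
Convert to SI: h₁−h₂ = 17.0078 m
mgh₁ = mgh₂ + ½mv² ⇒ v = √(2g(h₁−h₂)) = √(2·5.8·17.0078) = 14.046 m/s = 31.42 mph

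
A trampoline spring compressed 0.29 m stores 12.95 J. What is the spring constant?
k = 2·PE/x² = 2·12.95/(0.29)² = 308.0 N/m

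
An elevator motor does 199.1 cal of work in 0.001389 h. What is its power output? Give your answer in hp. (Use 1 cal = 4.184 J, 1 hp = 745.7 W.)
Convert to SI: W = 833.034 J, t = 5.0004 s
P = W/t = 833.034/5.0004 = 166.594 W = 0.2234 hp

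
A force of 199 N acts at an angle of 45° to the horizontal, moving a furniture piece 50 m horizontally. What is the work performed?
W = F·d·cosθ = (199)(50)cos(45°) = 7036 J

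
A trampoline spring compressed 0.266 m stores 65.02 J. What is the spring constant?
k = 2·PE/x² = 2·65.02/(0.266)² = 1838 N/m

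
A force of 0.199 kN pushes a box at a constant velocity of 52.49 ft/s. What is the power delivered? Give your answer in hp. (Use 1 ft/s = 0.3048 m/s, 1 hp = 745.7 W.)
Convert to SI: F = 199.0 N, v = 15.999 m/s
P = Fv = (199.0)(15.999) = 3183.79 W = 4.27 hp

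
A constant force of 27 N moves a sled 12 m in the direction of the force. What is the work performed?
W = F·d = (27)(12) = 324.0 J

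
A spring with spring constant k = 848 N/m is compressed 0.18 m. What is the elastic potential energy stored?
PE = ½kx² = ½(848)(0.18)² = 13.74 J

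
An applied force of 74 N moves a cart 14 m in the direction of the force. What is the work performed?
W = F·d = (74)(14) = 1036 J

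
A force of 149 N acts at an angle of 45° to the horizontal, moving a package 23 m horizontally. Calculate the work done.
W = F·d·cosθ = (149)(23)cos(45°) = 2423 J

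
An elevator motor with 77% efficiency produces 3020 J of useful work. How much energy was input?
W_in = W_out/η = 3020/0.77 = 3922 J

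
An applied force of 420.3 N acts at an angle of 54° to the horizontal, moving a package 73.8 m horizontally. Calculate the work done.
W = F·d·cosθ = (420.3)(73.8)cos(54°) = 18230 J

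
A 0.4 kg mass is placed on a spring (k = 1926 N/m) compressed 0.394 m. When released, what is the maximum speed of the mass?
½kx² = ½mv² ⇒ v = x√(k/m) = (0.394)√(1926/0.4) = 27.34 m/s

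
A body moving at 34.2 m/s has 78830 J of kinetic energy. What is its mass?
m = 2·KE/v² = 2·78830/(34.2)² = 134.8 kg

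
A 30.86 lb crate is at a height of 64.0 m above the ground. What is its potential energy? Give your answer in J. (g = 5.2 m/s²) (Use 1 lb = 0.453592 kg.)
Convert to SI: m = 13.9978 kg, h = 64.0 m
PE = mgh = (13.9978)(5.2)(64.0) = 4658 J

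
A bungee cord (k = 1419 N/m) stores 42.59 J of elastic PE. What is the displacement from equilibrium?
x = √(2·PE/k) = √(2·42.59/1419) = 0.245 m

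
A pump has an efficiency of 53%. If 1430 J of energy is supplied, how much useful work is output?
W_out = η·W_in = 0.53·1430 = 757.9 J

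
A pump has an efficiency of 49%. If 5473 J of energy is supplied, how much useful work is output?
W_out = η·W_in = 0.49·5473 = 2681.77 J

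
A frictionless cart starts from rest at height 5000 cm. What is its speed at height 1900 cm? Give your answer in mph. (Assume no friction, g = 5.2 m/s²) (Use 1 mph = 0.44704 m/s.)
Convert to SI: h₁−h₂ = 31.0 m
mgh₁ = mgh₂ + ½mv² ⇒ v = √(2g(h₁−h₂)) = √(2·5.2·31.0) = 17.9555 m/s = 40.17 mph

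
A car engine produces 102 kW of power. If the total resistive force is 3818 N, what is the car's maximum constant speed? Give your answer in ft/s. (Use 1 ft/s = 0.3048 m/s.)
P = Fv ⇒ v = P/F = 102000 W/3818.0 N = 26.7156 m/s = 87.65 ft/s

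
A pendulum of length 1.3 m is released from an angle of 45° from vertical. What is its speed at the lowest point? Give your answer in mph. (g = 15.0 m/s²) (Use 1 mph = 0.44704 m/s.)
h = L(1 − cosθ) = 1.3(1 − cos45°) = 0.380761 m
v = √(2gh) = √(2·15.0·0.380761) = 3.37977 m/s = 7.56 mph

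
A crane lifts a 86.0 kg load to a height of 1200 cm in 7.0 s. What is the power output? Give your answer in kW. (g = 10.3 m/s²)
Convert to SI: m = 86.0 kg, h = 12.0 m, t = 7.0 s
P = mgh/t = (86.0)(10.3)(12.0)/7.0 = 1518.51 W = 1.519 kW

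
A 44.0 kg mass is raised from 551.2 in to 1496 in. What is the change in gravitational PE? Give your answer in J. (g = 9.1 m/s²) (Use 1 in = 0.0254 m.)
Convert to SI: m = 44.0 kg, Δh = 23.9979 m
ΔPE = mgΔh = (44.0)(9.1)(23.9979) = 9609 J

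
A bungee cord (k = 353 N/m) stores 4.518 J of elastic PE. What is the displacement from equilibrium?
x = √(2·PE/k) = √(2·4.518/353) = 0.16 m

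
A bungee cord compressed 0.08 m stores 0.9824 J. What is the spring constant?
k = 2·PE/x² = 2·0.9824/(0.08)² = 307.0 N/m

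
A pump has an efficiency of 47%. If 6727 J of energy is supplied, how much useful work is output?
W_out = η·W_in = 0.47·6727 = 3161.69 J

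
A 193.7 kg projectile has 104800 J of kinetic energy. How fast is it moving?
v = √(2·KE/m) = √(2·104800/193.7) = 32.9 m/s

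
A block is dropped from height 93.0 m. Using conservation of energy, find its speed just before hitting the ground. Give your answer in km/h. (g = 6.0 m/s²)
mgh = ½mv² ⇒ v = √(2gh) = √(2·6.0·93.0) = 33.4066 m/s = 120.3 km/h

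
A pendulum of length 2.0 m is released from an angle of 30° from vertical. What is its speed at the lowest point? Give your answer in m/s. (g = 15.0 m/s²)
h = L(1 − cosθ) = 2.0(1 − cos30°) = 0.267949 m
v = √(2gh) = √(2·15.0·0.267949) = 2.835 m/s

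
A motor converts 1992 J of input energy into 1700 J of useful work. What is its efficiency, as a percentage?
η = W_out/W_in = 1700/1992 = 85.34%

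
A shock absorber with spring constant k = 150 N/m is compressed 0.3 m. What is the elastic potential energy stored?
PE = ½kx² = ½(150)(0.3)² = 6.75 J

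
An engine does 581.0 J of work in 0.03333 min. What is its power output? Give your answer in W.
Convert to SI: W = 581.0 J, t = 1.9998 s
P = W/t = 581.0/1.9998 = 290.5 W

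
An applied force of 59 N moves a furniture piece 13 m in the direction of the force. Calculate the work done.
W = F·d = (59)(13) = 767.0 J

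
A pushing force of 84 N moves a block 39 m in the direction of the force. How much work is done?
W = F·d = (84)(39) = 3276 J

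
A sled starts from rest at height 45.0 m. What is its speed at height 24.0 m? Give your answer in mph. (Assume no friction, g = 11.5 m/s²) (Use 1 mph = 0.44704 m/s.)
mgh₁ = mgh₂ + ½mv² ⇒ v = √(2g(h₁−h₂)) = √(2·11.5·21.0) = 21.9773 m/s = 49.16 mph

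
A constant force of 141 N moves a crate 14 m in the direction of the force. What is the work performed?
W = F·d = (141)(14) = 1974 J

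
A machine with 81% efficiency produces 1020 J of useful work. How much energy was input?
W_in = W_out/η = 1020/0.81 = 1259 J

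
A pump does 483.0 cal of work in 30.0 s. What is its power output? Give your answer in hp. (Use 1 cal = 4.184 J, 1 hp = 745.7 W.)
Convert to SI: W = 2020.87 J, t = 30.0 s
P = W/t = 2020.87/30.0 = 67.3624 W = 0.09033 hp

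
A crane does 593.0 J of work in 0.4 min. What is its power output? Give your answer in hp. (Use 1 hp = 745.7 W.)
Convert to SI: W = 593.0 J, t = 24.0 s
P = W/t = 593.0/24.0 = 24.7083 W = 0.03313 hp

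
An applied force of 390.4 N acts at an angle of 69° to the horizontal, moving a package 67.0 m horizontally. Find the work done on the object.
W = F·d·cosθ = (390.4)(67.0)cos(69°) = 9374 J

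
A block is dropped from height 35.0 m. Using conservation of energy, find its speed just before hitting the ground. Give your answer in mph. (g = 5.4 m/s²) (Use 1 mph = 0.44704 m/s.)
mgh = ½mv² ⇒ v = √(2gh) = √(2·5.4·35.0) = 19.4422 m/s = 43.49 mph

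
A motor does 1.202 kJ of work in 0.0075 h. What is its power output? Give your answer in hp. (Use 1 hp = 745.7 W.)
Convert to SI: W = 1202.0 J, t = 27.0 s
P = W/t = 1202.0/27.0 = 44.5185 W = 0.0597 hp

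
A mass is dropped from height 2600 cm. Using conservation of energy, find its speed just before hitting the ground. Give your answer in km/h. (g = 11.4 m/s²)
Convert to SI: h = 26.0 m
mgh = ½mv² ⇒ v = √(2gh) = √(2·11.4·26.0) = 24.3475 m/s = 87.65 km/h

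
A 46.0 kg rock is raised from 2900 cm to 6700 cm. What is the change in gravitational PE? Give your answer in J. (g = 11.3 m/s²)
Convert to SI: m = 46.0 kg, Δh = 38.0 m
ΔPE = mgΔh = (46.0)(11.3)(38.0) = 19750 J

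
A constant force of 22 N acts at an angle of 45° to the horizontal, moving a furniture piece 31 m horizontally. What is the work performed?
W = F·d·cosθ = (22)(31)cos(45°) = 482.2 J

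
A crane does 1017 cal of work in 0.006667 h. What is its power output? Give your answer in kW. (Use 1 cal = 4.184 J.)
Convert to SI: W = 4255.13 J, t = 24.0012 s
P = W/t = 4255.13/24.0012 = 177.288 W = 0.1773 kW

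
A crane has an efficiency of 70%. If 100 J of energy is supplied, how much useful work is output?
W_out = η·W_in = 0.7·100 = 70.0 J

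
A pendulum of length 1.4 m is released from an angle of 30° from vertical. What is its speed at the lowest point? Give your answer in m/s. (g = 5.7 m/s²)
h = L(1 − cosθ) = 1.4(1 − cos30°) = 0.187564 m
v = √(2gh) = √(2·5.7·0.187564) = 1.462 m/s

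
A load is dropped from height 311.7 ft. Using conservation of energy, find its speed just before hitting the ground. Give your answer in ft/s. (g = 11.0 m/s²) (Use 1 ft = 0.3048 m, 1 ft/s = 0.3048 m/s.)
Convert to SI: h = 95.0062 m
mgh = ½mv² ⇒ v = √(2gh) = √(2·11.0·95.0062) = 45.718 m/s = 150.0 ft/s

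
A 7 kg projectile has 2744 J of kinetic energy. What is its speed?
v = √(2·KE/m) = √(2·2744/7) = 28.0 m/s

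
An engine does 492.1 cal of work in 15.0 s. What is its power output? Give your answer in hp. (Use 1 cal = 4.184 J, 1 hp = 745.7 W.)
Convert to SI: W = 2058.95 J, t = 15.0 s
P = W/t = 2058.95/15.0 = 137.263 W = 0.1841 hp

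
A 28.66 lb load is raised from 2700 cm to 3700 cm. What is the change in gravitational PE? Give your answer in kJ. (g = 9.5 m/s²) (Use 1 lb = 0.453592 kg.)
Convert to SI: m = 12.9999 kg, Δh = 10.0 m
ΔPE = mgΔh = (12.9999)(9.5)(10.0) = 1234.99 J = 1.235 kJ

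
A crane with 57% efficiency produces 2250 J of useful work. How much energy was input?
W_in = W_out/η = 2250/0.57 = 3947 J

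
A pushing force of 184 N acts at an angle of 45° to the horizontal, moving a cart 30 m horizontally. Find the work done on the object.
W = F·d·cosθ = (184)(30)cos(45°) = 3903 J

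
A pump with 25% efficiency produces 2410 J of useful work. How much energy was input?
W_in = W_out/η = 2410/0.25 = 9640 J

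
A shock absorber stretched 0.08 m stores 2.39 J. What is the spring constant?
k = 2·PE/x² = 2·2.39/(0.08)² = 746.9 N/m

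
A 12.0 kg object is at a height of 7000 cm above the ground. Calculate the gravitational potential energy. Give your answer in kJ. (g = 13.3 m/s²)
Convert to SI: m = 12.0 kg, h = 70.0 m
PE = mgh = (12.0)(13.3)(70.0) = 11172.0 J = 11.17 kJ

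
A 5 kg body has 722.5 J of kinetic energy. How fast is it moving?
v = √(2·KE/m) = √(2·722.5/5) = 17.0 m/s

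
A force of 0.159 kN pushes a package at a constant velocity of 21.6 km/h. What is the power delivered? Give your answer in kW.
Convert to SI: F = 159.0 N, v = 6.0 m/s
P = Fv = (159.0)(6.0) = 954.0 W = 0.954 kW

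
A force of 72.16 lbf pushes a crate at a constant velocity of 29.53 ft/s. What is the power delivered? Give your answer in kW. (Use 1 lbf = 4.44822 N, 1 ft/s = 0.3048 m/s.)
Convert to SI: F = 320.984 N, v = 9.00074 m/s
P = Fv = (320.984)(9.00074) = 2889.09 W = 2.889 kW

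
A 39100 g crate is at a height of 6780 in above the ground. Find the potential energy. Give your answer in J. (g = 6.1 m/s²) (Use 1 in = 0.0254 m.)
Convert to SI: m = 39.1 kg, h = 172.212 m
PE = mgh = (39.1)(6.1)(172.212) = 41070 J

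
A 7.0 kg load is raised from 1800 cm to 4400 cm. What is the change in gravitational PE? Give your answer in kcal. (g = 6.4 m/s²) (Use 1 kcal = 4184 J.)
Convert to SI: m = 7.0 kg, Δh = 26.0 m
ΔPE = mgΔh = (7.0)(6.4)(26.0) = 1164.8 J = 0.2784 kcal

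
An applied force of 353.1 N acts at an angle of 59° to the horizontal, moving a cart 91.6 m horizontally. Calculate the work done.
W = F·d·cosθ = (353.1)(91.6)cos(59°) = 16660 J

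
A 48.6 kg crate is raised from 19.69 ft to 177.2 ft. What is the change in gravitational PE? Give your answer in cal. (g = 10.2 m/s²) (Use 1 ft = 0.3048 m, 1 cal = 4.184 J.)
Convert to SI: m = 48.6 kg, Δh = 48.009 m
ΔPE = mgΔh = (48.6)(10.2)(48.009) = 23799.0 J = 5688 cal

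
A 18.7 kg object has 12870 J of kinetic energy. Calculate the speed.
v = √(2·KE/m) = √(2·12870/18.7) = 37.1 m/s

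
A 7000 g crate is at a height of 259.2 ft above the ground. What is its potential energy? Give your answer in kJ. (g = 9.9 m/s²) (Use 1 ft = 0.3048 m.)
Convert to SI: m = 7.0 kg, h = 79.0042 m
PE = mgh = (7.0)(9.9)(79.0042) = 5474.99 J = 5.475 kJ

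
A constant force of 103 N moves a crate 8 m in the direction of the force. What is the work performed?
W = F·d = (103)(8) = 824.0 J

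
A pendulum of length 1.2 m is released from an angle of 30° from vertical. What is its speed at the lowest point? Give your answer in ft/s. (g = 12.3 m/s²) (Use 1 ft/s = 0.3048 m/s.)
h = L(1 − cosθ) = 1.2(1 − cos30°) = 0.16077 m
v = √(2gh) = √(2·12.3·0.16077) = 1.9887 m/s = 6.525 ft/s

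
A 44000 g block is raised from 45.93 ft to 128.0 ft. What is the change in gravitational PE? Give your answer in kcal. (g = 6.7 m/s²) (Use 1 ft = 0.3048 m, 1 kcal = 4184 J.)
Convert to SI: m = 44.0 kg, Δh = 25.0149 m
ΔPE = mgΔh = (44.0)(6.7)(25.0149) = 7374.4 J = 1.763 kcal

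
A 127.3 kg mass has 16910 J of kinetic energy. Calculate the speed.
v = √(2·KE/m) = √(2·16910/127.3) = 16.3 m/s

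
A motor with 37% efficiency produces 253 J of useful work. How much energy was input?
W_in = W_out/η = 253/0.37 = 683.8 J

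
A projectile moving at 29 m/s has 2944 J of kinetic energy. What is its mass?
m = 2·KE/v² = 2·2944/(29)² = 7.001 kg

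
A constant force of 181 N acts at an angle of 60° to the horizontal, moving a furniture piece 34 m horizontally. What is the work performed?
W = F·d·cosθ = (181)(34)cos(60°) = 3077 J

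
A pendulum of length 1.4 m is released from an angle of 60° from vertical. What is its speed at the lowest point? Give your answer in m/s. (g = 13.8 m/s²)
h = L(1 − cosθ) = 1.4(1 − cos60°) = 0.7 m
v = √(2gh) = √(2·13.8·0.7) = 4.395 m/s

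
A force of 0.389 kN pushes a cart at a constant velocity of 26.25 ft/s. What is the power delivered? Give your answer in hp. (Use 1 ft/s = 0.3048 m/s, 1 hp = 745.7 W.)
Convert to SI: F = 389.0 N, v = 8.001 m/s
P = Fv = (389.0)(8.001) = 3112.39 W = 4.174 hp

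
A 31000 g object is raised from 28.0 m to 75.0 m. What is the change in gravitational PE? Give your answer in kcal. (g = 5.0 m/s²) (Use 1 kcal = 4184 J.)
Convert to SI: m = 31.0 kg, Δh = 47.0 m
ΔPE = mgΔh = (31.0)(5.0)(47.0) = 7285.0 J = 1.741 kcal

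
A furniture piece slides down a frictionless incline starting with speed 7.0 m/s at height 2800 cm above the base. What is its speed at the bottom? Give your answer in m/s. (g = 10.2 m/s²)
Convert to SI: v₀ = 7.0 m/s, h = 28.0 m
½mv₀² + mgh = ½mv² ⇒ v = √(v₀² + 2gh) = √(7.0² + 2·10.2·28.0) = 24.9 m/s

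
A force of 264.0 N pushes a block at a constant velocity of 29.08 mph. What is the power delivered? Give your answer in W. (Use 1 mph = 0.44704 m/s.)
Convert to SI: F = 264.0 N, v = 12.9999 m/s
P = Fv = (264.0)(12.9999) = 3432 W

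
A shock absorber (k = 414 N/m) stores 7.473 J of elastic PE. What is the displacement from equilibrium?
x = √(2·PE/k) = √(2·7.473/414) = 0.19 m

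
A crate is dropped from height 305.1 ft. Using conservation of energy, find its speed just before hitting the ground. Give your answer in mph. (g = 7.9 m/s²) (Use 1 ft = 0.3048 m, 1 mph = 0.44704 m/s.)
Convert to SI: h = 92.9945 m
mgh = ½mv² ⇒ v = √(2gh) = √(2·7.9·92.9945) = 38.3316 m/s = 85.75 mph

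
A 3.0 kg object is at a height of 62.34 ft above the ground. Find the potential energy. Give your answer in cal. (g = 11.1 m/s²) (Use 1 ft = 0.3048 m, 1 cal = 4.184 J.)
Convert to SI: m = 3.0 kg, h = 19.0012 m
PE = mgh = (3.0)(11.1)(19.0012) = 632.741 J = 151.2 cal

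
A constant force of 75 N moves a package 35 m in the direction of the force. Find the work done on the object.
W = F·d = (75)(35) = 2625 J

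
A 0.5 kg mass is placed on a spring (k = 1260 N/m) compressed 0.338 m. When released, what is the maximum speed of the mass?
½kx² = ½mv² ⇒ v = x√(k/m) = (0.338)√(1260/0.5) = 16.97 m/s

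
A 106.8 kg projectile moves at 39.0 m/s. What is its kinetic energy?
KE = ½mv² = ½(106.8)(39.0)² = 81220 J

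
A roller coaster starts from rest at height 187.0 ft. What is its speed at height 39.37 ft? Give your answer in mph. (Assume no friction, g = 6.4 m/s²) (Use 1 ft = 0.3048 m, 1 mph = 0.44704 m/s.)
Convert to SI: h₁−h₂ = 44.9976 m
mgh₁ = mgh₂ + ½mv² ⇒ v = √(2g(h₁−h₂)) = √(2·6.4·44.9976) = 23.9994 m/s = 53.69 mph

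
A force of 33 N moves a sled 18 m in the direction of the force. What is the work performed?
W = F·d = (33)(18) = 594.0 J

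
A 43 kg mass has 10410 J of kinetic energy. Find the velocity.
v = √(2·KE/m) = √(2·10410/43) = 22.0 m/s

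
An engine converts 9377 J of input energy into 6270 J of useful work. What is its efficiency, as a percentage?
η = W_out/W_in = 6270/9377 = 66.87%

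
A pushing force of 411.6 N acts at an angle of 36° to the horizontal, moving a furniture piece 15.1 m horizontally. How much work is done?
W = F·d·cosθ = (411.6)(15.1)cos(36°) = 5028 J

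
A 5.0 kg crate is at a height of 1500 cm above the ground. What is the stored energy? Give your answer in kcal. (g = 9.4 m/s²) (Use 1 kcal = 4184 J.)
Convert to SI: m = 5.0 kg, h = 15.0 m
PE = mgh = (5.0)(9.4)(15.0) = 705.0 J = 0.1685 kcal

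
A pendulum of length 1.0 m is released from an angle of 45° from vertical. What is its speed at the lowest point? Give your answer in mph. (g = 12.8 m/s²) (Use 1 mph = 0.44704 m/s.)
h = L(1 − cosθ) = 1.0(1 − cos45°) = 0.292893 m
v = √(2gh) = √(2·12.8·0.292893) = 2.73826 m/s = 6.125 mph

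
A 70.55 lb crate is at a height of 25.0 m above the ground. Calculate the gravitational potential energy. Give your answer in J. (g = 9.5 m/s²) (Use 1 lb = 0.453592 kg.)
Convert to SI: m = 32.0009 kg, h = 25.0 m
PE = mgh = (32.0009)(9.5)(25.0) = 7600 J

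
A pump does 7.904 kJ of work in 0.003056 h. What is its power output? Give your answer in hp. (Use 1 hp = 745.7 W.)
Convert to SI: W = 7904.0 J, t = 11.0016 s
P = W/t = 7904.0/11.0016 = 718.441 W = 0.9634 hp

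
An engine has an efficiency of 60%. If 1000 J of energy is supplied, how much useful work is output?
W_out = η·W_in = 0.6·1000 = 600.0 J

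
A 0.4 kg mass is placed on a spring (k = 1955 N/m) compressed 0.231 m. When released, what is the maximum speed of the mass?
½kx² = ½mv² ⇒ v = x√(k/m) = (0.231)√(1955/0.4) = 16.15 m/s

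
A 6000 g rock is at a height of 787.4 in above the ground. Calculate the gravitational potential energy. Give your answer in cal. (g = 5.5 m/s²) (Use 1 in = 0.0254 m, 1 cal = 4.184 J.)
Convert to SI: m = 6.0 kg, h = 20.0 m
PE = mgh = (6.0)(5.5)(20.0) = 659.999 J = 157.7 cal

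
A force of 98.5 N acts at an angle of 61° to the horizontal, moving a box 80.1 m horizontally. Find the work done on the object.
W = F·d·cosθ = (98.5)(80.1)cos(61°) = 3825 J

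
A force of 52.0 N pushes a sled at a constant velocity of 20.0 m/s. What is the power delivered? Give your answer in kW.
P = Fv = (52.0)(20.0) = 1040.0 W = 1.04 kW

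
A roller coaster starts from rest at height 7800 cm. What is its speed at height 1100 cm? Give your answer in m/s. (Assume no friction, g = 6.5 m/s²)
Convert to SI: h₁−h₂ = 67.0 m
mgh₁ = mgh₂ + ½mv² ⇒ v = √(2g(h₁−h₂)) = √(2·6.5·67.0) = 29.51 m/s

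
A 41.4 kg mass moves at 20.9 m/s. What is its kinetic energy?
KE = ½mv² = ½(41.4)(20.9)² = 9042 J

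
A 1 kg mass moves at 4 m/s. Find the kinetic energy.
KE = ½mv² = ½(1)(4)² = 8.0 J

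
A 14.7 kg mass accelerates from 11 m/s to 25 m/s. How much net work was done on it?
W = ΔKE = ½m(v₂² − v₁²) = ½(14.7)(25² − 11²) = 3704.4 J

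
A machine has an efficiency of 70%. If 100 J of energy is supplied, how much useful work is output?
W_out = η·W_in = 0.7·100 = 70.0 J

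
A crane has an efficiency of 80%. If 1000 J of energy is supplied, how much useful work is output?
W_out = η·W_in = 0.8·1000 = 800.0 J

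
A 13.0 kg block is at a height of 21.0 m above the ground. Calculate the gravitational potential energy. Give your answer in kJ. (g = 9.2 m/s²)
PE = mgh = (13.0)(9.2)(21.0) = 2511.6 J = 2.512 kJ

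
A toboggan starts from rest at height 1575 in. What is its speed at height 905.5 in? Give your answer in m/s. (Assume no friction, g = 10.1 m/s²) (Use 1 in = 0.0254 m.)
Convert to SI: h₁−h₂ = 17.0053 m
mgh₁ = mgh₂ + ½mv² ⇒ v = √(2g(h₁−h₂)) = √(2·10.1·17.0053) = 18.53 m/s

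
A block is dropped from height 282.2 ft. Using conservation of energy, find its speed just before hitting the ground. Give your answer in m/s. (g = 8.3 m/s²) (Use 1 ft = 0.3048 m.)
Convert to SI: h = 86.0146 m
mgh = ½mv² ⇒ v = √(2gh) = √(2·8.3·86.0146) = 37.79 m/s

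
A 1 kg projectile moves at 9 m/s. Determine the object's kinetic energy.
KE = ½mv² = ½(1)(9)² = 40.5 J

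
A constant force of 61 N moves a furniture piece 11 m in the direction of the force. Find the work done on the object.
W = F·d = (61)(11) = 671.0 J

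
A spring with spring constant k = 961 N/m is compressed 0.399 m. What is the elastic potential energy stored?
PE = ½kx² = ½(961)(0.399)² = 76.5 J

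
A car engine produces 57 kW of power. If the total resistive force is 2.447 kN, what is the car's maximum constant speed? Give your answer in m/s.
Convert to SI: F = 2447.0 N
P = Fv ⇒ v = P/F = 57000 W/2447.0 N = 23.29 m/s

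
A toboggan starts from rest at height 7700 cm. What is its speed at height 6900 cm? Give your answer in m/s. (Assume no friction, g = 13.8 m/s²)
Convert to SI: h₁−h₂ = 8.0 m
mgh₁ = mgh₂ + ½mv² ⇒ v = √(2g(h₁−h₂)) = √(2·13.8·8.0) = 14.86 m/s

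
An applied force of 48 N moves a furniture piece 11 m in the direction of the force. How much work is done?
W = F·d = (48)(11) = 528.0 J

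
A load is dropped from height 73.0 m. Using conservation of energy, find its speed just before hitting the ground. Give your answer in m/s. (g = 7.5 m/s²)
mgh = ½mv² ⇒ v = √(2gh) = √(2·7.5·73.0) = 33.09 m/s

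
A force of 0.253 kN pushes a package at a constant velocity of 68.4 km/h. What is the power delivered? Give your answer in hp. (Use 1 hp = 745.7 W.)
Convert to SI: F = 253.0 N, v = 19.0 m/s
P = Fv = (253.0)(19.0) = 4807.0 W = 6.446 hp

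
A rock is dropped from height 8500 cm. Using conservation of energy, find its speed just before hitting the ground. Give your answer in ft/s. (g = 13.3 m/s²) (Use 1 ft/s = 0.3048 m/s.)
Convert to SI: h = 85.0 m
mgh = ½mv² ⇒ v = √(2gh) = √(2·13.3·85.0) = 47.55 m/s = 156.0 ft/s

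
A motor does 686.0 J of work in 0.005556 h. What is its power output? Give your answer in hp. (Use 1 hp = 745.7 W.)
Convert to SI: W = 686.0 J, t = 20.0016 s
P = W/t = 686.0/20.0016 = 34.2973 W = 0.04599 hp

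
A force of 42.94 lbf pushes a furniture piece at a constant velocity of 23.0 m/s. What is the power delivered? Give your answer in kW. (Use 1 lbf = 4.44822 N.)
Convert to SI: F = 191.007 N, v = 23.0 m/s
P = Fv = (191.007)(23.0) = 4393.15 W = 4.393 kW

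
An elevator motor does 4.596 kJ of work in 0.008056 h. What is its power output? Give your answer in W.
Convert to SI: W = 4596.0 J, t = 29.0016 s
P = W/t = 4596.0/29.0016 = 158.5 W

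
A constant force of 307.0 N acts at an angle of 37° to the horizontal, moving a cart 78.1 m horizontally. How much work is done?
W = F·d·cosθ = (307.0)(78.1)cos(37°) = 19150 J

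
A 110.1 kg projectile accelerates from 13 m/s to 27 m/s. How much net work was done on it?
W = ΔKE = ½m(v₂² − v₁²) = ½(110.1)(27² − 13²) = 30828.0 J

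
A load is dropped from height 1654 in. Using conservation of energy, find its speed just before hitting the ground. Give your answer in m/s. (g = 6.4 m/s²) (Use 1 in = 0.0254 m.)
Convert to SI: h = 42.0116 m
mgh = ½mv² ⇒ v = √(2gh) = √(2·6.4·42.0116) = 23.19 m/s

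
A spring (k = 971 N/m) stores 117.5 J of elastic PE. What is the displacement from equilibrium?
x = √(2·PE/k) = √(2·117.5/971) = 0.492 m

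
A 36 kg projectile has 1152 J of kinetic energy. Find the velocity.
v = √(2·KE/m) = √(2·1152/36) = 8.0 m/s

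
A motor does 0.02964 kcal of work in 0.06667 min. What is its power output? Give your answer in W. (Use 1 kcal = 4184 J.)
Convert to SI: W = 124.014 J, t = 4.0002 s
P = W/t = 124.014/4.0002 = 31.0 W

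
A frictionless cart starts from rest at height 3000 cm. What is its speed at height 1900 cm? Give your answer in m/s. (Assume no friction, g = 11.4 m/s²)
Convert to SI: h₁−h₂ = 11.0 m
mgh₁ = mgh₂ + ½mv² ⇒ v = √(2g(h₁−h₂)) = √(2·11.4·11.0) = 15.84 m/s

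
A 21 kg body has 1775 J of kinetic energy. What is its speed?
v = √(2·KE/m) = √(2·1775/21) = 13.0 m/s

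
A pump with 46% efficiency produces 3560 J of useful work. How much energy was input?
W_in = W_out/η = 3560/0.46 = 7739 J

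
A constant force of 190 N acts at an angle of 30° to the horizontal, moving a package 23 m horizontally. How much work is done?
W = F·d·cosθ = (190)(23)cos(30°) = 3785 J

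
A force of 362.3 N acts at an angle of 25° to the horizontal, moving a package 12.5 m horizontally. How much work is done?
W = F·d·cosθ = (362.3)(12.5)cos(25°) = 4104 J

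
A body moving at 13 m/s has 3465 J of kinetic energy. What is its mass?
m = 2·KE/v² = 2·3465/(13)² = 41.01 kg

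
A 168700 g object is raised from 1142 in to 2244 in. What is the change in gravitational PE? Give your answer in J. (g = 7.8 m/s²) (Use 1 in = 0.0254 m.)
Convert to SI: m = 168.7 kg, Δh = 27.9908 m
ΔPE = mgΔh = (168.7)(7.8)(27.9908) = 36830 J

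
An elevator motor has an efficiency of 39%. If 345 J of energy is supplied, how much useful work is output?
W_out = η·W_in = 0.39·345 = 134.55 J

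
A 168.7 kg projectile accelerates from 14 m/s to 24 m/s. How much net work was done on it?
W = ΔKE = ½m(v₂² − v₁²) = ½(168.7)(24² − 14²) = 32053.0 J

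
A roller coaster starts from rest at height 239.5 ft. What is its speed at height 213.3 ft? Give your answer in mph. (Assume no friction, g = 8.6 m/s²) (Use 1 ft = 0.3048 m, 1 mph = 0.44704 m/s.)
Convert to SI: h₁−h₂ = 7.98576 m
mgh₁ = mgh₂ + ½mv² ⇒ v = √(2g(h₁−h₂)) = √(2·8.6·7.98576) = 11.7199 m/s = 26.22 mph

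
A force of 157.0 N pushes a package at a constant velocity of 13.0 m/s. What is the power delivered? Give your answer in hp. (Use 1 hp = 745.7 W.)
P = Fv = (157.0)(13.0) = 2041.0 W = 2.737 hp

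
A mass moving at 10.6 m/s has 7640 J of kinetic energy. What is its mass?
m = 2·KE/v² = 2·7640/(10.6)² = 136.0 kg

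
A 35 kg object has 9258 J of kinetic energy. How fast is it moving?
v = √(2·KE/m) = √(2·9258/35) = 23.0 m/s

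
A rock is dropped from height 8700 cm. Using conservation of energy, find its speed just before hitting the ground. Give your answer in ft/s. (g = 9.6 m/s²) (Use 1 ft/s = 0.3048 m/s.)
Convert to SI: h = 87.0 m
mgh = ½mv² ⇒ v = √(2gh) = √(2·9.6·87.0) = 40.8705 m/s = 134.1 ft/s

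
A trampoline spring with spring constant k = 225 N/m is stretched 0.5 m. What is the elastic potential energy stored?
PE = ½kx² = ½(225)(0.5)² = 28.13 J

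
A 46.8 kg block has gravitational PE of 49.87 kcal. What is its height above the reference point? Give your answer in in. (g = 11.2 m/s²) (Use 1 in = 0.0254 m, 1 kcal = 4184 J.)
Convert to SI: m = 46.8 kg, PE = 208656 J
h = PE/(mg) = 208656/(46.8·11.2) = 398.077 m = 15670 in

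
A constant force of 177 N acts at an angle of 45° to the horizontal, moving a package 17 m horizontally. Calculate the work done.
W = F·d·cosθ = (177)(17)cos(45°) = 2128 J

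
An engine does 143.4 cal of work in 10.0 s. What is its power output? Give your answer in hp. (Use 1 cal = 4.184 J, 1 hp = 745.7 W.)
Convert to SI: W = 599.986 J, t = 10.0 s
P = W/t = 599.986/10.0 = 59.9986 W = 0.08046 hp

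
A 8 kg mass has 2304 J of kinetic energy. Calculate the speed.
v = √(2·KE/m) = √(2·2304/8) = 24.0 m/s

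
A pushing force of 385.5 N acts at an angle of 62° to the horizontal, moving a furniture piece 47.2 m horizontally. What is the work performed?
W = F·d·cosθ = (385.5)(47.2)cos(62°) = 8542 J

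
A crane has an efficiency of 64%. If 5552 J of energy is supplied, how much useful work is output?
W_out = η·W_in = 0.64·5552 = 3553.28 J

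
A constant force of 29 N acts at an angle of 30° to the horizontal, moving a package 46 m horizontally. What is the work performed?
W = F·d·cosθ = (29)(46)cos(30°) = 1155 J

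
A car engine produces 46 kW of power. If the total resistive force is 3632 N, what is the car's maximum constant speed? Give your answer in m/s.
P = Fv ⇒ v = P/F = 46000 W/3632.0 N = 12.67 m/s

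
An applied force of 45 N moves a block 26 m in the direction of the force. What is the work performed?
W = F·d = (45)(26) = 1170 J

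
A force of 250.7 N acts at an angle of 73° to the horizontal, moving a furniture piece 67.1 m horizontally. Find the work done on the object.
W = F·d·cosθ = (250.7)(67.1)cos(73°) = 4918 J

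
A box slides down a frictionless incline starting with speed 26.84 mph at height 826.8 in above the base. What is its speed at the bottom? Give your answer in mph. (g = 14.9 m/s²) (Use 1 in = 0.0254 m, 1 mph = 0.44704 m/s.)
Convert to SI: v₀ = 11.9986 m/s, h = 21.0007 m
½mv₀² + mgh = ½mv² ⇒ v = √(v₀² + 2gh) = √(11.9986² + 2·14.9·21.0007) = 27.745 m/s = 62.06 mph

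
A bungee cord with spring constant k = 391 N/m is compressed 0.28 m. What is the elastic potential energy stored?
PE = ½kx² = ½(391)(0.28)² = 15.33 J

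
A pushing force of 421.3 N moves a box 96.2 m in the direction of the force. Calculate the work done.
W = F·d = (421.3)(96.2) = 40530 J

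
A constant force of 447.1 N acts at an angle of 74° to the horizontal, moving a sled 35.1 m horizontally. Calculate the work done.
W = F·d·cosθ = (447.1)(35.1)cos(74°) = 4326 J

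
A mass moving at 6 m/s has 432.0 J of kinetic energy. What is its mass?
m = 2·KE/v² = 2·432.0/(6)² = 24.0 kg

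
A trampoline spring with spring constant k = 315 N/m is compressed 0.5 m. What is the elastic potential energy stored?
PE = ½kx² = ½(315)(0.5)² = 39.38 J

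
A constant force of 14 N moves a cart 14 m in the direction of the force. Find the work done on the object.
W = F·d = (14)(14) = 196.0 J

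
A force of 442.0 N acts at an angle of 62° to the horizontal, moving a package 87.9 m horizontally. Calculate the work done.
W = F·d·cosθ = (442.0)(87.9)cos(62°) = 18240 J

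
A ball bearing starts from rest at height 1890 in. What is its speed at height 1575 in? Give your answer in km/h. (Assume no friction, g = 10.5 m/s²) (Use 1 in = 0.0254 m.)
Convert to SI: h₁−h₂ = 8.001 m
mgh₁ = mgh₂ + ½mv² ⇒ v = √(2g(h₁−h₂)) = √(2·10.5·8.001) = 12.9623 m/s = 46.66 km/h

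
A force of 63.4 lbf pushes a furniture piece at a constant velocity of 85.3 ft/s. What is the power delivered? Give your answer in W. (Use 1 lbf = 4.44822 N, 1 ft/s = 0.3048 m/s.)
Convert to SI: F = 282.017 N, v = 25.9994 m/s
P = Fv = (282.017)(25.9994) = 7332 W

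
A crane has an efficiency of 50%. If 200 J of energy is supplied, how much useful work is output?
W_out = η·W_in = 0.5·200 = 100.0 J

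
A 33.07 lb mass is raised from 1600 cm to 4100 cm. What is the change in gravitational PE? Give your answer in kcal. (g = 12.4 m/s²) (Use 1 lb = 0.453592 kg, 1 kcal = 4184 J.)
Convert to SI: m = 15.0003 kg, Δh = 25.0 m
ΔPE = mgΔh = (15.0003)(12.4)(25.0) = 4650.09 J = 1.111 kcal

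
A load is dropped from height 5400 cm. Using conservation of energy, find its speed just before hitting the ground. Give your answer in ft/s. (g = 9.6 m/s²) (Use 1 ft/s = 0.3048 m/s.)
Convert to SI: h = 54.0 m
mgh = ½mv² ⇒ v = √(2gh) = √(2·9.6·54.0) = 32.1994 m/s = 105.6 ft/s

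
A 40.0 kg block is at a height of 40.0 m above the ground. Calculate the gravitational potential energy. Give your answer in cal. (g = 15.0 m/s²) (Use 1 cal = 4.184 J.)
PE = mgh = (40.0)(15.0)(40.0) = 24000.0 J = 5736 cal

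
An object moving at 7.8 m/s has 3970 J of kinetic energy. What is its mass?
m = 2·KE/v² = 2·3970/(7.8)² = 130.5 kg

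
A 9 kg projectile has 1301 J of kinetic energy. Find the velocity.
v = √(2·KE/m) = √(2·1301/9) = 17.0 m/s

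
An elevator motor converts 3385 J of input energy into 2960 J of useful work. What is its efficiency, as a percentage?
η = W_out/W_in = 2960/3385 = 87.44%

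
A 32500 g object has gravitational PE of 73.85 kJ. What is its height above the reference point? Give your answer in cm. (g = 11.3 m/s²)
Convert to SI: m = 32.5 kg, PE = 73850.0 J
h = PE/(mg) = 73850.0/(32.5·11.3) = 201.089 m = 20110 cm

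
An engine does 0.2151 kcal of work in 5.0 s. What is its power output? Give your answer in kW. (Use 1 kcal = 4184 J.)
Convert to SI: W = 899.978 J, t = 5.0 s
P = W/t = 899.978/5.0 = 179.996 W = 0.18 kW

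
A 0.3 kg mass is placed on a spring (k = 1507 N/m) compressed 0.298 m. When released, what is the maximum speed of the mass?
½kx² = ½mv² ⇒ v = x√(k/m) = (0.298)√(1507/0.3) = 21.12 m/s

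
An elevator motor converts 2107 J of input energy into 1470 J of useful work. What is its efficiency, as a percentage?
η = W_out/W_in = 1470/2107 = 69.77%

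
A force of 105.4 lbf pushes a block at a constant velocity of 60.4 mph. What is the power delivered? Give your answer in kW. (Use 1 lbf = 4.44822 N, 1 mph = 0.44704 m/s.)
Convert to SI: F = 468.842 N, v = 27.0012 m/s
P = Fv = (468.842)(27.0012) = 12659.3 W = 12.66 kW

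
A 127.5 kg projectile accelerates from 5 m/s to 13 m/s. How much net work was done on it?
W = ΔKE = ½m(v₂² − v₁²) = ½(127.5)(13² − 5²) = 9180.0 J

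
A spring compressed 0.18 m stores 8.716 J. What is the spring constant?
k = 2·PE/x² = 2·8.716/(0.18)² = 538.0 N/m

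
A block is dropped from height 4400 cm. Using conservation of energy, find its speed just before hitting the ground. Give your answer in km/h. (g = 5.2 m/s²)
Convert to SI: h = 44.0 m
mgh = ½mv² ⇒ v = √(2gh) = √(2·5.2·44.0) = 21.3916 m/s = 77.01 km/h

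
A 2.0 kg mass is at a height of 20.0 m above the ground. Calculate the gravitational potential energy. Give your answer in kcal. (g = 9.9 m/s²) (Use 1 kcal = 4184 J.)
PE = mgh = (2.0)(9.9)(20.0) = 396.0 J = 0.09465 kcal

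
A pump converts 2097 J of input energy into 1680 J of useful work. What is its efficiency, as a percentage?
η = W_out/W_in = 1680/2097 = 80.11%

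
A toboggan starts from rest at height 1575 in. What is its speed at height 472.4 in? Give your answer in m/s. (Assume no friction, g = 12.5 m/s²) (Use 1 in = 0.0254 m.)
Convert to SI: h₁−h₂ = 28.006 m
mgh₁ = mgh₂ + ½mv² ⇒ v = √(2g(h₁−h₂)) = √(2·12.5·28.006) = 26.46 m/s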